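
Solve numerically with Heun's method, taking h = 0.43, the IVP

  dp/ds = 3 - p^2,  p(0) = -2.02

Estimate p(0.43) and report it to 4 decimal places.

-2.9345

Heun: k1 = f(s_n, p_n); k2 = f(s_n + h, p_n + h·k1); p_{n+1} = p_n + (h/2)·(k1 + k2).
s=0.000000, p=-2.020000:
  k1 = f(0.000000, -2.020000) = -1.080400
  k2 = f(0.430000, -2.484572) = -3.173098
  p ← -2.020000 + (0.43/2)·(-1.080400 + (-3.173098)) = -2.934502
p(0.43) ≈ -2.9345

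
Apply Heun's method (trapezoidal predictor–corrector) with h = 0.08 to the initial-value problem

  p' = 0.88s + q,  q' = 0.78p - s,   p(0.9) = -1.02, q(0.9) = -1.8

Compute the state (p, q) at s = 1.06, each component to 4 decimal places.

-1.1926, -2.0945

Heun on (p,q): k1 = f(s_n, state_n); k2 = f(s_n + h, state_n + h·k1); state_{n+1} = state_n + (h/2)·(k1 + k2).
0.900000: (-1.020000, -1.800000)
  k1 = (-1.008000, -1.695600)
  predictor → (-1.100640, -1.935648)
  k2 = (-1.073248, -1.838499)
  → (-1.103250, -1.941364)
0.980000: (-1.103250, -1.941364)
  k1 = (-1.078964, -1.840535)
  predictor → (-1.189567, -2.088607)
  k2 = (-1.155807, -1.987862)
  → (-1.192641, -2.094500)
(p(1.06), q(1.06)) ≈ (-1.1926, -2.0945)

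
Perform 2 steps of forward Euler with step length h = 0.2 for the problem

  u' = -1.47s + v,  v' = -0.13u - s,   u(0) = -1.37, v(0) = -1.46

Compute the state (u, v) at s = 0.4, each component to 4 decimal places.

-2.0057, -1.4212

Euler on (u,v): u_{n+1} = u_n + h·u', v_{n+1} = v_n + h·v'.
0.000000: (-1.370000, -1.460000); f=(-1.460000, 0.178100) → (-1.662000, -1.424380)
0.200000: (-1.662000, -1.424380); f=(-1.718380, 0.016060) → (-2.005676, -1.421168)
(u(0.4), v(0.4)) ≈ (-2.0057, -1.4212)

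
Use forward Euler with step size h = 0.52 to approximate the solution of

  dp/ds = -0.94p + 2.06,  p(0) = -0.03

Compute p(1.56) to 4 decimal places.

1.8947

Euler: p_{n+1} = p_n + h·f(s_n, p_n).
s=0.000000, p=-0.030000: f=2.088200 → p ← -0.030000 + 0.52·2.088200 = 1.055864
s=0.520000, p=1.055864: f=1.067488 → p ← 1.055864 + 0.52·1.067488 = 1.610958
s=1.040000, p=1.610958: f=0.545700 → p ← 1.610958 + 0.52·0.545700 = 1.894722
p(1.56) ≈ 1.8947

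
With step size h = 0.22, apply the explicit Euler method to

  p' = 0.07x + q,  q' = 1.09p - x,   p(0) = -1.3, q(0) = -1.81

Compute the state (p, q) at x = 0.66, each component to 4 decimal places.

Euler on (p,q): p_{n+1} = p_n + h·p', q_{n+1} = q_n + h·q'.
0.000000: (-1.300000, -1.810000); f=(-1.810000, -1.417000) → (-1.698200, -2.121740)
0.220000: (-1.698200, -2.121740); f=(-2.106340, -2.071038) → (-2.161595, -2.577368)
0.440000: (-2.161595, -2.577368); f=(-2.546568, -2.796138) → (-2.721840, -3.192519)
(p(0.66), q(0.66)) ≈ (-2.7218, -3.1925)

-2.7218, -3.1925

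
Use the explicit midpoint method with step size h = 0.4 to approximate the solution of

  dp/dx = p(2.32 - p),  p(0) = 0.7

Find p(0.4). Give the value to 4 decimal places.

1.2165

Midpoint: k1 = f(x_n, p_n); k2 = f(x_n + h/2, p_n + (h/2)·k1); p_{n+1} = p_n + h·k2.
x=0.000000, p=0.700000:
  k1 = f(0.000000, 0.700000) = 1.134000
  k2 = f(0.200000, 0.926800) = 1.291218
  p ← 0.700000 + 0.4·1.291218 = 1.216487
p(0.4) ≈ 1.2165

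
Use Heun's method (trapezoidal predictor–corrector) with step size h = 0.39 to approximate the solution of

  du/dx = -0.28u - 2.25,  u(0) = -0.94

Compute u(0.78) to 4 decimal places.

Heun: k1 = f(x_n, u_n); k2 = f(x_n + h, u_n + h·k1); u_{n+1} = u_n + (h/2)·(k1 + k2).
x=0.000000, u=-0.940000:
  k1 = f(0.000000, -0.940000) = -1.986800
  k2 = f(0.390000, -1.714852) = -1.769841
  u ← -0.940000 + (0.39/2)·(-1.986800 + (-1.769841)) = -1.672545
x=0.390000, u=-1.672545:
  k1 = f(0.390000, -1.672545) = -1.781687
  k2 = f(0.780000, -2.367403) = -1.587127
  u ← -1.672545 + (0.39/2)·(-1.781687 + (-1.587127)) = -2.329464
u(0.78) ≈ -2.3295

-2.3295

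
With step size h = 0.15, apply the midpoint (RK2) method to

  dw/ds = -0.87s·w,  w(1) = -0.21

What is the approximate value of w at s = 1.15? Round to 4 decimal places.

Midpoint: k1 = f(s_n, w_n); k2 = f(s_n + h/2, w_n + (h/2)·k1); w_{n+1} = w_n + h·k2.
s=1.000000, w=-0.210000:
  k1 = f(1.000000, -0.210000) = 0.182700
  k2 = f(1.075000, -0.196297) = 0.183587
  w ← -0.210000 + 0.15·0.183587 = -0.182462
w(1.15) ≈ -0.1825

-0.1825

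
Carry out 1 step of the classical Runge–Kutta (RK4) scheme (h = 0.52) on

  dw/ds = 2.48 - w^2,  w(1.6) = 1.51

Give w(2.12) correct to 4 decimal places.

1.5572

RK4: k1 = f(s_n, w_n); k2 = f(s_n + h/2, w_n + (h/2)·k1); k3 = f(s_n + h/2, w_n + (h/2)·k2); k4 = f(s_n + h, w_n + h·k3); w_{n+1} = w_n + (h/6)·(k1 + 2k2 + 2k3 + k4).
s=1.600000, w=1.510000:
  k1 = f(1.600000, 1.510000) = 0.199900
  k2 = f(1.860000, 1.561974) = 0.040237
  k3 = f(1.860000, 1.520462) = 0.168196
  k4 = f(2.120000, 1.597462) = -0.071885
  w ← 1.510000 + (0.52/6)·(k1 + 2k2 + 2k3 + k4) = 1.557223
w(2.12) ≈ 1.5572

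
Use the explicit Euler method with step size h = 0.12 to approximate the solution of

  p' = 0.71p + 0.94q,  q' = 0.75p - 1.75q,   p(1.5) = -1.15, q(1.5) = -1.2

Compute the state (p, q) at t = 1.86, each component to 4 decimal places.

Euler on (p,q): p_{n+1} = p_n + h·p', q_{n+1} = q_n + h·q'.
1.500000: (-1.150000, -1.200000); f=(-1.944500, 1.237500) → (-1.383340, -1.051500)
1.620000: (-1.383340, -1.051500); f=(-1.970581, 0.802620) → (-1.619810, -0.955186)
1.740000: (-1.619810, -0.955186); f=(-2.047939, 0.456717) → (-1.865562, -0.900380)
(p(1.86), q(1.86)) ≈ (-1.8656, -0.9004)

-1.8656, -0.9004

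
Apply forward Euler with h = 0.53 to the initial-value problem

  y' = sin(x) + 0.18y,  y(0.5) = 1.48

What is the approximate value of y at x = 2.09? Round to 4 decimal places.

3.2778

Euler: y_{n+1} = y_n + h·f(x_n, y_n).
x=0.500000, y=1.480000: f=0.745826 → y ← 1.480000 + 0.53·0.745826 = 1.875288
x=1.030000, y=1.875288: f=1.194851 → y ← 1.875288 + 0.53·1.194851 = 2.508558
x=1.560000, y=2.508558: f=1.451482 → y ← 2.508558 + 0.53·1.451482 = 3.277844
y(2.09) ≈ 3.2778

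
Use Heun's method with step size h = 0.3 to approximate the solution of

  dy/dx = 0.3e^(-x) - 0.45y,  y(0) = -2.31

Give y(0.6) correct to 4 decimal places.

-1.6483

Heun: k1 = f(x_n, y_n); k2 = f(x_n + h, y_n + h·k1); y_{n+1} = y_n + (h/2)·(k1 + k2).
x=0.000000, y=-2.310000:
  k1 = f(0.000000, -2.310000) = 1.339500
  k2 = f(0.300000, -1.908150) = 1.080913
  y ← -2.310000 + (0.3/2)·(1.339500 + 1.080913) = -1.946938
x=0.300000, y=-1.946938:
  k1 = f(0.300000, -1.946938) = 1.098368
  k2 = f(0.600000, -1.617428) = 0.892486
  y ← -1.946938 + (0.3/2)·(1.098368 + 0.892486) = -1.648310
y(0.6) ≈ -1.6483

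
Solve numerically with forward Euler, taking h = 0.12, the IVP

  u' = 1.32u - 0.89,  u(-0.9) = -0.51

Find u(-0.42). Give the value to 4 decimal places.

-1.4582

Euler: u_{n+1} = u_n + h·f(s_n, u_n).
s=-0.900000, u=-0.510000: f=-1.563200 → u ← -0.510000 + 0.12·(-1.563200) = -0.697584
s=-0.780000, u=-0.697584: f=-1.810811 → u ← -0.697584 + 0.12·(-1.810811) = -0.914881
s=-0.660000, u=-0.914881: f=-2.097643 → u ← -0.914881 + 0.12·(-2.097643) = -1.166599
s=-0.540000, u=-1.166599: f=-2.429910 → u ← -1.166599 + 0.12·(-2.429910) = -1.458188
u(-0.42) ≈ -1.4582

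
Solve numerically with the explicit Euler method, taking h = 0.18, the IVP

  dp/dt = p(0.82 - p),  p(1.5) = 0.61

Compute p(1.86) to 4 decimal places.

0.6544

Euler: p_{n+1} = p_n + h·f(t_n, p_n).
t=1.500000, p=0.610000: f=0.128100 → p ← 0.610000 + 0.18·0.128100 = 0.633058
t=1.680000, p=0.633058: f=0.118345 → p ← 0.633058 + 0.18·0.118345 = 0.654360
p(1.86) ≈ 0.6544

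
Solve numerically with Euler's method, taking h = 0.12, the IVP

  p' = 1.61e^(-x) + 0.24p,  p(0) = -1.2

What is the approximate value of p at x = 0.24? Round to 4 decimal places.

Euler: p_{n+1} = p_n + h·f(x_n, p_n).
x=0.000000, p=-1.200000: f=1.322000 → p ← -1.200000 + 0.12·1.322000 = -1.041360
x=0.120000, p=-1.041360: f=1.178016 → p ← -1.041360 + 0.12·1.178016 = -0.899998
p(0.24) ≈ -0.9000

-0.9000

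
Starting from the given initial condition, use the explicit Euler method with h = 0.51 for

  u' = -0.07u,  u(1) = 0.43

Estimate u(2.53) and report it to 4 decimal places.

Euler: u_{n+1} = u_n + h·f(s_n, u_n).
s=1.000000, u=0.430000: f=-0.030100 → u ← 0.430000 + 0.51·(-0.030100) = 0.414649
s=1.510000, u=0.414649: f=-0.029025 → u ← 0.414649 + 0.51·(-0.029025) = 0.399846
s=2.020000, u=0.399846: f=-0.027989 → u ← 0.399846 + 0.51·(-0.027989) = 0.385572
u(2.53) ≈ 0.3856

0.3856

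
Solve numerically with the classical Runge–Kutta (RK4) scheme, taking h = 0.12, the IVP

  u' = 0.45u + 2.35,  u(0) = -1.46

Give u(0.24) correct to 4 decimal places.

-1.0309

RK4: k1 = f(t_n, u_n); k2 = f(t_n + h/2, u_n + (h/2)·k1); k3 = f(t_n + h/2, u_n + (h/2)·k2); k4 = f(t_n + h, u_n + h·k3); u_{n+1} = u_n + (h/6)·(k1 + 2k2 + 2k3 + k4).
t=0.000000, u=-1.460000:
  k1 = f(0.000000, -1.460000) = 1.693000
  k2 = f(0.060000, -1.358420) = 1.738711
  k3 = f(0.060000, -1.355677) = 1.739945
  k4 = f(0.120000, -1.251207) = 1.786957
  u ← -1.460000 + (0.12/6)·(k1 + 2k2 + 2k3 + k4) = -1.251255
t=0.120000, u=-1.251255:
  k1 = f(0.120000, -1.251255) = 1.786935
  k2 = f(0.180000, -1.144038) = 1.835183
  k3 = f(0.180000, -1.141144) = 1.836485
  k4 = f(0.240000, -1.030876) = 1.886106
  u ← -1.251255 + (0.12/6)·(k1 + 2k2 + 2k3 + k4) = -1.030927
u(0.24) ≈ -1.0309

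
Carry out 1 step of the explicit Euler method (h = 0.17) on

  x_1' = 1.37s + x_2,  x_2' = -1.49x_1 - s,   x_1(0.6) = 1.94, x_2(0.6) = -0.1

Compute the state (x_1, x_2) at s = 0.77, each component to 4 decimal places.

2.0627, -0.6934

Euler on (x_1,x_2): x_1_{n+1} = x_1_n + h·x_1', x_2_{n+1} = x_2_n + h·x_2'.
0.600000: (1.940000, -0.100000); f=(0.722000, -3.490600) → (2.062740, -0.693402)
(x_1(0.77), x_2(0.77)) ≈ (2.0627, -0.6934)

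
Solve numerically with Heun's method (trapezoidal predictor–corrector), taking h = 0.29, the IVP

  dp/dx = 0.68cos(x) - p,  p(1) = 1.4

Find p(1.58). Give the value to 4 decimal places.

Heun: k1 = f(x_n, p_n); k2 = f(x_n + h, p_n + h·k1); p_{n+1} = p_n + (h/2)·(k1 + k2).
x=1.000000, p=1.400000:
  k1 = f(1.000000, 1.400000) = -1.032594
  k2 = f(1.290000, 1.100548) = -0.912105
  p ← 1.400000 + (0.29/2)·(-1.032594 + (-0.912105)) = 1.118019
x=1.290000, p=1.118019:
  k1 = f(1.290000, 1.118019) = -0.929576
  k2 = f(1.580000, 0.848441) = -0.854700
  p ← 1.118019 + (0.29/2)·(-0.929576 + (-0.854700)) = 0.859298
p(1.58) ≈ 0.8593

0.8593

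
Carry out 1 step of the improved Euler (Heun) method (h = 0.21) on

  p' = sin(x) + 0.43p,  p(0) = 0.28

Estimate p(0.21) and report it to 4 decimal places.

0.3283

Heun: k1 = f(x_n, p_n); k2 = f(x_n + h, p_n + h·k1); p_{n+1} = p_n + (h/2)·(k1 + k2).
x=0.000000, p=0.280000:
  k1 = f(0.000000, 0.280000) = 0.120400
  k2 = f(0.210000, 0.305284) = 0.339732
  p ← 0.280000 + (0.21/2)·(0.120400 + 0.339732) = 0.328314
p(0.21) ≈ 0.3283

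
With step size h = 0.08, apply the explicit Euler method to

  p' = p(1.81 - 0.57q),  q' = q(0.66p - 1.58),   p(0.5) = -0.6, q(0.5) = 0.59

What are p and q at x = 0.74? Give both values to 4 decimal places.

Euler on (p,q): p_{n+1} = p_n + h·p', q_{n+1} = q_n + h·q'.
0.500000: (-0.600000, 0.590000); f=(-0.884220, -1.165840) → (-0.670738, 0.496733)
0.580000: (-0.670738, 0.496733); f=(-1.024124, -1.004735) → (-0.752668, 0.416354)
0.660000: (-0.752668, 0.416354); f=(-1.183704, -0.864668) → (-0.847364, 0.347181)
(p(0.74), q(0.74)) ≈ (-0.8474, 0.3472)

-0.8474, 0.3472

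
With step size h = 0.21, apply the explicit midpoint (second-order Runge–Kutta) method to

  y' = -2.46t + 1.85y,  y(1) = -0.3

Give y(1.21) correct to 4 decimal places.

-1.1104

Midpoint: k1 = f(t_n, y_n); k2 = f(t_n + h/2, y_n + (h/2)·k1); y_{n+1} = y_n + h·k2.
t=1.000000, y=-0.300000:
  k1 = f(1.000000, -0.300000) = -3.015000
  k2 = f(1.105000, -0.616575) = -3.858964
  y ← -0.300000 + 0.21·(-3.858964) = -1.110382
y(1.21) ≈ -1.1104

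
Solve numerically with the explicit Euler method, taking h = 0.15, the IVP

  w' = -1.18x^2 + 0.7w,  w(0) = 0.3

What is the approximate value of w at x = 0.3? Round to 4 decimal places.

0.3623

Euler: w_{n+1} = w_n + h·f(x_n, w_n).
x=0.000000, w=0.300000: f=0.210000 → w ← 0.300000 + 0.15·0.210000 = 0.331500
x=0.150000, w=0.331500: f=0.205500 → w ← 0.331500 + 0.15·0.205500 = 0.362325
w(0.3) ≈ 0.3623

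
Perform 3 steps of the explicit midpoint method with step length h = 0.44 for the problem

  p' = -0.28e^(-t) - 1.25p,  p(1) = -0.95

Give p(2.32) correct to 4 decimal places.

-0.2343

Midpoint: k1 = f(t_n, p_n); k2 = f(t_n + h/2, p_n + (h/2)·k1); p_{n+1} = p_n + h·k2.
t=1.000000, p=-0.950000:
  k1 = f(1.000000, -0.950000) = 1.084494
  k2 = f(1.220000, -0.711411) = 0.806600
  p ← -0.950000 + 0.44·0.806600 = -0.595096
t=1.440000, p=-0.595096:
  k1 = f(1.440000, -0.595096) = 0.677530
  k2 = f(1.660000, -0.446039) = 0.504310
  p ← -0.595096 + 0.44·0.504310 = -0.373200
t=1.880000, p=-0.373200:
  k1 = f(1.880000, -0.373200) = 0.423774
  k2 = f(2.100000, -0.279969) = 0.315674
  p ← -0.373200 + 0.44·0.315674 = -0.234303
p(2.32) ≈ -0.2343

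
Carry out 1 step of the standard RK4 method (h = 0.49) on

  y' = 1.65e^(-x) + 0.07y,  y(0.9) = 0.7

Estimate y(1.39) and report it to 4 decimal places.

0.9892

RK4: k1 = f(x_n, y_n); k2 = f(x_n + h/2, y_n + (h/2)·k1); k3 = f(x_n + h/2, y_n + (h/2)·k2); k4 = f(x_n + h, y_n + h·k3); y_{n+1} = y_n + (h/6)·(k1 + 2k2 + 2k3 + k4).
x=0.900000, y=0.700000:
  k1 = f(0.900000, 0.700000) = 0.719840
  k2 = f(1.145000, 0.876361) = 0.586415
  k3 = f(1.145000, 0.843672) = 0.584126
  k4 = f(1.390000, 0.986222) = 0.480010
  y ← 0.700000 + (0.49/6)·(k1 + 2k2 + 2k3 + k4) = 0.989176
y(1.39) ≈ 0.9892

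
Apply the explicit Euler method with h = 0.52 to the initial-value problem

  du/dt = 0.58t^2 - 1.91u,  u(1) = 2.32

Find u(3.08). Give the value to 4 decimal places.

1.9851

Euler: u_{n+1} = u_n + h·f(t_n, u_n).
t=1.000000, u=2.320000: f=-3.851200 → u ← 2.320000 + 0.52·(-3.851200) = 0.317376
t=1.520000, u=0.317376: f=0.733844 → u ← 0.317376 + 0.52·0.733844 = 0.698975
t=2.040000, u=0.698975: f=1.078686 → u ← 0.698975 + 0.52·1.078686 = 1.259892
t=2.560000, u=1.259892: f=1.394695 → u ← 1.259892 + 0.52·1.394695 = 1.985133
u(3.08) ≈ 1.9851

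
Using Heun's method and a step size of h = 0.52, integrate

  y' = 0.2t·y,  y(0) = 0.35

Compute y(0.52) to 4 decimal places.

0.3595

Heun: k1 = f(t_n, y_n); k2 = f(t_n + h, y_n + h·k1); y_{n+1} = y_n + (h/2)·(k1 + k2).
t=0.000000, y=0.350000:
  k1 = f(0.000000, 0.350000) = 0.000000
  k2 = f(0.520000, 0.350000) = 0.036400
  y ← 0.350000 + (0.52/2)·(0.000000 + 0.036400) = 0.359464
y(0.52) ≈ 0.3595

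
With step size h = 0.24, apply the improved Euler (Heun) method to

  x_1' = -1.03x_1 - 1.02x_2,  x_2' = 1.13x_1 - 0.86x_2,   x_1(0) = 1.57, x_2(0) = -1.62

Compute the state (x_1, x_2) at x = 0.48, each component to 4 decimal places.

1.2909, -0.4213

Heun on (x_1,x_2): k1 = f(x_n, state_n); k2 = f(x_n + h, state_n + h·k1); state_{n+1} = state_n + (h/2)·(k1 + k2).
0.000000: (1.570000, -1.620000)
  k1 = (0.035300, 3.167300)
  predictor → (1.578472, -0.859848)
  k2 = (-0.748781, 2.523143)
  → (1.484382, -0.937147)
0.240000: (1.484382, -0.937147)
  k1 = (-0.573024, 2.483298)
  predictor → (1.346857, -0.341155)
  k2 = (-1.039284, 1.815341)
  → (1.290905, -0.421310)
(x_1(0.48), x_2(0.48)) ≈ (1.2909, -0.4213)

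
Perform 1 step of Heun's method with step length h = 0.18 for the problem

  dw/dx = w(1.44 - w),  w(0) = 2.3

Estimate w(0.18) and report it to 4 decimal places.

2.0338

Heun: k1 = f(x_n, w_n); k2 = f(x_n + h, w_n + h·k1); w_{n+1} = w_n + (h/2)·(k1 + k2).
x=0.000000, w=2.300000:
  k1 = f(0.000000, 2.300000) = -1.978000
  k2 = f(0.180000, 1.943960) = -0.979678
  w ← 2.300000 + (0.18/2)·(-1.978000 + (-0.979678)) = 2.033809
w(0.18) ≈ 2.0338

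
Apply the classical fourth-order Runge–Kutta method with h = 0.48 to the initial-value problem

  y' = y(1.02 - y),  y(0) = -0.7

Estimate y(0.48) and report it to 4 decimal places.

-1.9876

RK4: k1 = f(s_n, y_n); k2 = f(s_n + h/2, y_n + (h/2)·k1); k3 = f(s_n + h/2, y_n + (h/2)·k2); k4 = f(s_n + h, y_n + h·k3); y_{n+1} = y_n + (h/6)·(k1 + 2k2 + 2k3 + k4).
s=0.000000, y=-0.700000:
  k1 = f(0.000000, -0.700000) = -1.204000
  k2 = f(0.240000, -0.988960) = -1.986781
  k3 = f(0.240000, -1.176827) = -2.585287
  k4 = f(0.480000, -1.940938) = -5.746996
  y ← -0.700000 + (0.48/6)·(k1 + 2k2 + 2k3 + k4) = -1.987611
y(0.48) ≈ -1.9876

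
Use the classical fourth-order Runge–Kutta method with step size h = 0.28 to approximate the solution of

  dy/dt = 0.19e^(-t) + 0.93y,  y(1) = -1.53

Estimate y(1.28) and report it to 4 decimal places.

-1.9655

RK4: k1 = f(t_n, y_n); k2 = f(t_n + h/2, y_n + (h/2)·k1); k3 = f(t_n + h/2, y_n + (h/2)·k2); k4 = f(t_n + h, y_n + h·k3); y_{n+1} = y_n + (h/6)·(k1 + 2k2 + 2k3 + k4).
t=1.000000, y=-1.530000:
  k1 = f(1.000000, -1.530000) = -1.353003
  k2 = f(1.140000, -1.719420) = -1.538295
  k3 = f(1.140000, -1.745361) = -1.562420
  k4 = f(1.280000, -1.967478) = -1.776927
  y ← -1.530000 + (0.28/6)·(k1 + 2k2 + 2k3 + k4) = -1.965464
y(1.28) ≈ -1.9655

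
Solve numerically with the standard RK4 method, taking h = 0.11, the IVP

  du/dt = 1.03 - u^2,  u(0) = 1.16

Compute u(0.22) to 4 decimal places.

RK4: k1 = f(t_n, u_n); k2 = f(t_n + h/2, u_n + (h/2)·k1); k3 = f(t_n + h/2, u_n + (h/2)·k2); k4 = f(t_n + h, u_n + h·k3); u_{n+1} = u_n + (h/6)·(k1 + 2k2 + 2k3 + k4).
t=0.000000, u=1.160000:
  k1 = f(0.000000, 1.160000) = -0.315600
  k2 = f(0.055000, 1.142642) = -0.275631
  k3 = f(0.055000, 1.144840) = -0.280659
  k4 = f(0.110000, 1.129127) = -0.244929
  u ← 1.160000 + (0.11/6)·(k1 + 2k2 + 2k3 + k4) = 1.129326
t=0.110000, u=1.129326:
  k1 = f(0.110000, 1.129326) = -0.245378
  k2 = f(0.165000, 1.115831) = -0.215078
  k3 = f(0.165000, 1.117497) = -0.218800
  k4 = f(0.220000, 1.105258) = -0.191596
  u ← 1.129326 + (0.11/6)·(k1 + 2k2 + 2k3 + k4) = 1.105406
u(0.22) ≈ 1.1054

1.1054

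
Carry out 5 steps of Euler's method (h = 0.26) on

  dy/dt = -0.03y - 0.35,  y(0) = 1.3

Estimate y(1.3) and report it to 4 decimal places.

Euler: y_{n+1} = y_n + h·f(t_n, y_n).
t=0.000000, y=1.300000: f=-0.389000 → y ← 1.300000 + 0.26·(-0.389000) = 1.198860
t=0.260000, y=1.198860: f=-0.385966 → y ← 1.198860 + 0.26·(-0.385966) = 1.098509
t=0.520000, y=1.098509: f=-0.382955 → y ← 1.098509 + 0.26·(-0.382955) = 0.998941
t=0.780000, y=0.998941: f=-0.379968 → y ← 0.998941 + 0.26·(-0.379968) = 0.900149
t=1.040000, y=0.900149: f=-0.377004 → y ← 0.900149 + 0.26·(-0.377004) = 0.802128
y(1.3) ≈ 0.8021

0.8021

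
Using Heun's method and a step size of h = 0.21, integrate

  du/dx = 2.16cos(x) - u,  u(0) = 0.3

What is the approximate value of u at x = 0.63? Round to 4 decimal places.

1.0824

Heun: k1 = f(x_n, u_n); k2 = f(x_n + h, u_n + h·k1); u_{n+1} = u_n + (h/2)·(k1 + k2).
x=0.000000, u=0.300000:
  k1 = f(0.000000, 0.300000) = 1.860000
  k2 = f(0.210000, 0.690600) = 1.421947
  u ← 0.300000 + (0.21/2)·(1.860000 + 1.421947) = 0.644604
x=0.210000, u=0.644604:
  k1 = f(0.210000, 0.644604) = 1.467942
  k2 = f(0.420000, 0.952872) = 1.019400
  u ← 0.644604 + (0.21/2)·(1.467942 + 1.019400) = 0.905775
x=0.420000, u=0.905775:
  k1 = f(0.420000, 0.905775) = 1.066497
  k2 = f(0.630000, 1.129740) = 0.615600
  u ← 0.905775 + (0.21/2)·(1.066497 + 0.615600) = 1.082395
u(0.63) ≈ 1.0824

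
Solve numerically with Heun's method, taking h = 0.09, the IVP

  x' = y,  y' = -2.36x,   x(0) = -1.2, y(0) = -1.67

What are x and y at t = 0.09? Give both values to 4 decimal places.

Heun on (x,y): k1 = f(t_n, state_n); k2 = f(t_n + h, state_n + h·k1); state_{n+1} = state_n + (h/2)·(k1 + k2).
0.000000: (-1.200000, -1.670000)
  k1 = (-1.670000, 2.832000)
  predictor → (-1.350300, -1.415120)
  k2 = (-1.415120, 3.186708)
  → (-1.338830, -1.399158)
(x(0.09), y(0.09)) ≈ (-1.3388, -1.3992)

-1.3388, -1.3992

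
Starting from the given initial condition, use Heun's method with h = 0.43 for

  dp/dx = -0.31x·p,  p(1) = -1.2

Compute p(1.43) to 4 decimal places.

-1.0209

Heun: k1 = f(x_n, p_n); k2 = f(x_n + h, p_n + h·k1); p_{n+1} = p_n + (h/2)·(k1 + k2).
x=1.000000, p=-1.200000:
  k1 = f(1.000000, -1.200000) = 0.372000
  k2 = f(1.430000, -1.040040) = 0.461050
  p ← -1.200000 + (0.43/2)·(0.372000 + 0.461050) = -1.020894
p(1.43) ≈ -1.0209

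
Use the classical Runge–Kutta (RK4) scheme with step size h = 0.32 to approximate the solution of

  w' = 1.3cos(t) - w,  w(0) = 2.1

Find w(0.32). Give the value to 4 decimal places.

1.8744

RK4: k1 = f(t_n, w_n); k2 = f(t_n + h/2, w_n + (h/2)·k1); k3 = f(t_n + h/2, w_n + (h/2)·k2); k4 = f(t_n + h, w_n + h·k3); w_{n+1} = w_n + (h/6)·(k1 + 2k2 + 2k3 + k4).
t=0.000000, w=2.100000:
  k1 = f(0.000000, 2.100000) = -0.800000
  k2 = f(0.160000, 1.972000) = -0.688605
  k3 = f(0.160000, 1.989823) = -0.706428
  k4 = f(0.320000, 1.873943) = -0.639937
  w ← 2.100000 + (0.32/6)·(k1 + 2k2 + 2k3 + k4) = 1.874400
w(0.32) ≈ 1.8744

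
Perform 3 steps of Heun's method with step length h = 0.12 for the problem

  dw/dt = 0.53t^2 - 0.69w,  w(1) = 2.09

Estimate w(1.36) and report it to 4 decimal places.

Heun: k1 = f(t_n, w_n); k2 = f(t_n + h, w_n + h·k1); w_{n+1} = w_n + (h/2)·(k1 + k2).
t=1.000000, w=2.090000:
  k1 = f(1.000000, 2.090000) = -0.912100
  k2 = f(1.120000, 1.980548) = -0.701746
  w ← 2.090000 + (0.12/2)·(-0.912100 + (-0.701746)) = 1.993169
t=1.120000, w=1.993169:
  k1 = f(1.120000, 1.993169) = -0.710455
  k2 = f(1.240000, 1.907915) = -0.501533
  w ← 1.993169 + (0.12/2)·(-0.710455 + (-0.501533)) = 1.920450
t=1.240000, w=1.920450:
  k1 = f(1.240000, 1.920450) = -0.510182
  k2 = f(1.360000, 1.859228) = -0.302579
  w ← 1.920450 + (0.12/2)·(-0.510182 + (-0.302579)) = 1.871684
w(1.36) ≈ 1.8717

1.8717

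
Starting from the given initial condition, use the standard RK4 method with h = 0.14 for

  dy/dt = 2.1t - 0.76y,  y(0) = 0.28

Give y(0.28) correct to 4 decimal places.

RK4: k1 = f(t_n, y_n); k2 = f(t_n + h/2, y_n + (h/2)·k1); k3 = f(t_n + h/2, y_n + (h/2)·k2); k4 = f(t_n + h, y_n + h·k3); y_{n+1} = y_n + (h/6)·(k1 + 2k2 + 2k3 + k4).
t=0.000000, y=0.280000:
  k1 = f(0.000000, 0.280000) = -0.212800
  k2 = f(0.070000, 0.265104) = -0.054479
  k3 = f(0.070000, 0.276186) = -0.062902
  k4 = f(0.140000, 0.271194) = 0.087893
  y ← 0.280000 + (0.14/6)·(k1 + 2k2 + 2k3 + k4) = 0.271608
t=0.140000, y=0.271608:
  k1 = f(0.140000, 0.271608) = 0.087578
  k2 = f(0.210000, 0.277738) = 0.229919
  k3 = f(0.210000, 0.287702) = 0.222346
  k4 = f(0.280000, 0.302736) = 0.357920
  y ← 0.271608 + (0.14/6)·(k1 + 2k2 + 2k3 + k4) = 0.303108
y(0.28) ≈ 0.3031

0.3031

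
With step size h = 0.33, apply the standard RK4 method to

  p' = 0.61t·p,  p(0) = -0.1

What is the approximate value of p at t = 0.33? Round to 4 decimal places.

-0.1034

RK4: k1 = f(t_n, p_n); k2 = f(t_n + h/2, p_n + (h/2)·k1); k3 = f(t_n + h/2, p_n + (h/2)·k2); k4 = f(t_n + h, p_n + h·k3); p_{n+1} = p_n + (h/6)·(k1 + 2k2 + 2k3 + k4).
t=0.000000, p=-0.100000:
  k1 = f(0.000000, -0.100000) = 0.000000
  k2 = f(0.165000, -0.100000) = -0.010065
  k3 = f(0.165000, -0.101661) = -0.010232
  k4 = f(0.330000, -0.103377) = -0.020810
  p ← -0.100000 + (0.33/6)·(k1 + 2k2 + 2k3 + k4) = -0.103377
p(0.33) ≈ -0.1034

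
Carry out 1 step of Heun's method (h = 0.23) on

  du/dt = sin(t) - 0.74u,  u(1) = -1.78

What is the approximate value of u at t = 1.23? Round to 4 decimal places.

Heun: k1 = f(t_n, u_n); k2 = f(t_n + h, u_n + h·k1); u_{n+1} = u_n + (h/2)·(k1 + k2).
t=1.000000, u=-1.780000:
  k1 = f(1.000000, -1.780000) = 2.158671
  k2 = f(1.230000, -1.283506) = 1.892283
  u ← -1.780000 + (0.23/2)·(2.158671 + 1.892283) = -1.314140
u(1.23) ≈ -1.3141

-1.3141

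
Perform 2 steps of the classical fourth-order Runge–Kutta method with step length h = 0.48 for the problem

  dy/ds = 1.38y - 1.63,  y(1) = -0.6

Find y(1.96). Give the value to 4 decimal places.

RK4: k1 = f(s_n, y_n); k2 = f(s_n + h/2, y_n + (h/2)·k1); k3 = f(s_n + h/2, y_n + (h/2)·k2); k4 = f(s_n + h, y_n + h·k3); y_{n+1} = y_n + (h/6)·(k1 + 2k2 + 2k3 + k4).
s=1.000000, y=-0.600000:
  k1 = f(1.000000, -0.600000) = -2.458000
  k2 = f(1.240000, -1.189920) = -3.272090
  k3 = f(1.240000, -1.385302) = -3.541716
  k4 = f(1.480000, -2.300024) = -4.804033
  y ← -0.600000 + (0.48/6)·(k1 + 2k2 + 2k3 + k4) = -2.271172
s=1.480000, y=-2.271172:
  k1 = f(1.480000, -2.271172) = -4.764217
  k2 = f(1.720000, -3.414584) = -6.342125
  k3 = f(1.720000, -3.793282) = -6.864729
  k4 = f(1.960000, -5.566241) = -9.311413
  y ← -2.271172 + (0.48/6)·(k1 + 2k2 + 2k3 + k4) = -5.510319
y(1.96) ≈ -5.5103

-5.5103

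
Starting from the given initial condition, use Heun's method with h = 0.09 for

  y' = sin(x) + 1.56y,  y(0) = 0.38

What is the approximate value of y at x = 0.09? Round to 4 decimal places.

0.4411

Heun: k1 = f(x_n, y_n); k2 = f(x_n + h, y_n + h·k1); y_{n+1} = y_n + (h/2)·(k1 + k2).
x=0.000000, y=0.380000:
  k1 = f(0.000000, 0.380000) = 0.592800
  k2 = f(0.090000, 0.433352) = 0.765908
  y ← 0.380000 + (0.09/2)·(0.592800 + 0.765908) = 0.441142
y(0.09) ≈ 0.4411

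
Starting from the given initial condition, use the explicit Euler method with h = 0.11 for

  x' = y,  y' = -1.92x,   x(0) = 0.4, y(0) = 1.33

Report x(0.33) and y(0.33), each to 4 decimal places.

0.8076, 0.9858

Euler on (x,y): x_{n+1} = x_n + h·x', y_{n+1} = y_n + h·y'.
0.000000: (0.400000, 1.330000); f=(1.330000, -0.768000) → (0.546300, 1.245520)
0.110000: (0.546300, 1.245520); f=(1.245520, -1.048896) → (0.683307, 1.130141)
0.220000: (0.683307, 1.130141); f=(1.130141, -1.311950) → (0.807623, 0.985827)
(x(0.33), y(0.33)) ≈ (0.8076, 0.9858)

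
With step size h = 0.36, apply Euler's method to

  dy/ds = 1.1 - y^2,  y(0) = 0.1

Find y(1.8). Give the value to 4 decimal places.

1.0431

Euler: y_{n+1} = y_n + h·f(s_n, y_n).
s=0.000000, y=0.100000: f=1.090000 → y ← 0.100000 + 0.36·1.090000 = 0.492400
s=0.360000, y=0.492400: f=0.857542 → y ← 0.492400 + 0.36·0.857542 = 0.801115
s=0.720000, y=0.801115: f=0.458214 → y ← 0.801115 + 0.36·0.458214 = 0.966072
s=1.080000, y=0.966072: f=0.166704 → y ← 0.966072 + 0.36·0.166704 = 1.026086
s=1.440000, y=1.026086: f=0.047148 → y ← 1.026086 + 0.36·0.047148 = 1.043059
y(1.8) ≈ 1.0431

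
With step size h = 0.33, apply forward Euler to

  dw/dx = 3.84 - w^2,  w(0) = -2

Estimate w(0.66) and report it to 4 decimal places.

Euler: w_{n+1} = w_n + h·f(x_n, w_n).
x=0.000000, w=-2.000000: f=-0.160000 → w ← -2.000000 + 0.33·(-0.160000) = -2.052800
x=0.330000, w=-2.052800: f=-0.373988 → w ← -2.052800 + 0.33·(-0.373988) = -2.176216
w(0.66) ≈ -2.1762

-2.1762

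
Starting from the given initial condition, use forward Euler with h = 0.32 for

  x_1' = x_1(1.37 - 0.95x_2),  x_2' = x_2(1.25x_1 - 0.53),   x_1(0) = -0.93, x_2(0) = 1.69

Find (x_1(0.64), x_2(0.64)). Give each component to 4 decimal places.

Euler on (x_1,x_2): x_1_{n+1} = x_1_n + h·x_1', x_2_{n+1} = x_2_n + h·x_2'.
0.000000: (-0.930000, 1.690000); f=(0.219015, -2.860325) → (-0.859915, 0.774696)
0.320000: (-0.859915, 0.774696); f=(-0.545220, -1.243305) → (-1.034385, 0.376838)
(x_1(0.64), x_2(0.64)) ≈ (-1.0344, 0.3768)

-1.0344, 0.3768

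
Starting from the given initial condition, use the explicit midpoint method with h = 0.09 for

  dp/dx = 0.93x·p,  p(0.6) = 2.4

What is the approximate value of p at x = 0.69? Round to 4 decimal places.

Midpoint: k1 = f(x_n, p_n); k2 = f(x_n + h/2, p_n + (h/2)·k1); p_{n+1} = p_n + h·k2.
x=0.600000, p=2.400000:
  k1 = f(0.600000, 2.400000) = 1.339200
  k2 = f(0.645000, 2.460264) = 1.475789
  p ← 2.400000 + 0.09·1.475789 = 2.532821
p(0.69) ≈ 2.5328

2.5328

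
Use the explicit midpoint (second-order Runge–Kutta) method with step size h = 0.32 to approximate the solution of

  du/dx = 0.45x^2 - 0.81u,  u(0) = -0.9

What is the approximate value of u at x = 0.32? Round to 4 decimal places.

Midpoint: k1 = f(x_n, u_n); k2 = f(x_n + h/2, u_n + (h/2)·k1); u_{n+1} = u_n + h·k2.
x=0.000000, u=-0.900000:
  k1 = f(0.000000, -0.900000) = 0.729000
  k2 = f(0.160000, -0.783360) = 0.646042
  u ← -0.900000 + 0.32·0.646042 = -0.693267
u(0.32) ≈ -0.6933

-0.6933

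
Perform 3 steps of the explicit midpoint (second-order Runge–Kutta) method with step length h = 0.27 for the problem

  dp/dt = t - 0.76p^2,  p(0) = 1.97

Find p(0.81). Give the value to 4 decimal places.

1.1609

Midpoint: k1 = f(t_n, p_n); k2 = f(t_n + h/2, p_n + (h/2)·k1); p_{n+1} = p_n + h·k2.
t=0.000000, p=1.970000:
  k1 = f(0.000000, 1.970000) = -2.949484
  k2 = f(0.135000, 1.571820) = -1.742669
  p ← 1.970000 + 0.27·(-1.742669) = 1.499479
t=0.270000, p=1.499479:
  k1 = f(0.270000, 1.499479) = -1.438813
  k2 = f(0.405000, 1.305240) = -0.889774
  p ← 1.499479 + 0.27·(-0.889774) = 1.259240
t=0.540000, p=1.259240:
  k1 = f(0.540000, 1.259240) = -0.665121
  k2 = f(0.675000, 1.169449) = -0.364384
  p ← 1.259240 + 0.27·(-0.364384) = 1.160857
p(0.81) ≈ 1.1609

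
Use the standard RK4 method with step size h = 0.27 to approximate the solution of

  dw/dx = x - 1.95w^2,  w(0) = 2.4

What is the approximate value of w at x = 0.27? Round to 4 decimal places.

RK4: k1 = f(x_n, w_n); k2 = f(x_n + h/2, w_n + (h/2)·k1); k3 = f(x_n + h/2, w_n + (h/2)·k2); k4 = f(x_n + h, w_n + h·k3); w_{n+1} = w_n + (h/6)·(k1 + 2k2 + 2k3 + k4).
x=0.000000, w=2.400000:
  k1 = f(0.000000, 2.400000) = -11.232000
  k2 = f(0.135000, 0.883680) = -1.387736
  k3 = f(0.135000, 2.212656) = -9.411898
  k4 = f(0.270000, -0.141212) = 0.231115
  w ← 2.400000 + (0.27/6)·(k1 + 2k2 + 2k3 + k4) = 0.932993
w(0.27) ≈ 0.9330

0.9330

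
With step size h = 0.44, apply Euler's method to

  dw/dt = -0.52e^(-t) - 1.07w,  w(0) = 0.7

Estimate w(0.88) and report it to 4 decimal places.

Euler: w_{n+1} = w_n + h·f(t_n, w_n).
t=0.000000, w=0.700000: f=-1.269000 → w ← 0.700000 + 0.44·(-1.269000) = 0.141640
t=0.440000, w=0.141640: f=-0.486454 → w ← 0.141640 + 0.44·(-0.486454) = -0.072400
w(0.88) ≈ -0.0724

-0.0724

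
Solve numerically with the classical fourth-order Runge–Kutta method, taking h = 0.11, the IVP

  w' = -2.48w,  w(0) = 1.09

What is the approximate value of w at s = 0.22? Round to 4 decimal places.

RK4: k1 = f(s_n, w_n); k2 = f(s_n + h/2, w_n + (h/2)·k1); k3 = f(s_n + h/2, w_n + (h/2)·k2); k4 = f(s_n + h, w_n + h·k3); w_{n+1} = w_n + (h/6)·(k1 + 2k2 + 2k3 + k4).
s=0.000000, w=1.090000:
  k1 = f(0.000000, 1.090000) = -2.703200
  k2 = f(0.055000, 0.941324) = -2.334484
  k3 = f(0.055000, 0.961603) = -2.384776
  k4 = f(0.110000, 0.827675) = -2.052633
  w ← 1.090000 + (0.11/6)·(k1 + 2k2 + 2k3 + k4) = 0.829770
s=0.110000, w=0.829770:
  k1 = f(0.110000, 0.829770) = -2.057830
  k2 = f(0.165000, 0.716590) = -1.777142
  k3 = f(0.165000, 0.732027) = -1.815428
  k4 = f(0.220000, 0.630073) = -1.562581
  w ← 0.829770 + (0.11/6)·(k1 + 2k2 + 2k3 + k4) = 0.631668
w(0.22) ≈ 0.6317

0.6317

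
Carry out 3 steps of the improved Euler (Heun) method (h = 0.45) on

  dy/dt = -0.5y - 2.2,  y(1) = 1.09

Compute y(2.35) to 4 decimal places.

-1.5858

Heun: k1 = f(t_n, y_n); k2 = f(t_n + h, y_n + h·k1); y_{n+1} = y_n + (h/2)·(k1 + k2).
t=1.000000, y=1.090000:
  k1 = f(1.000000, 1.090000) = -2.745000
  k2 = f(1.450000, -0.145250) = -2.127375
  y ← 1.090000 + (0.45/2)·(-2.745000 + (-2.127375)) = -0.006284
t=1.450000, y=-0.006284:
  k1 = f(1.450000, -0.006284) = -2.196858
  k2 = f(1.900000, -0.994870) = -1.702565
  y ← -0.006284 + (0.45/2)·(-2.196858 + (-1.702565)) = -0.883654
t=1.900000, y=-0.883654:
  k1 = f(1.900000, -0.883654) = -1.758173
  k2 = f(2.350000, -1.674832) = -1.362584
  y ← -0.883654 + (0.45/2)·(-1.758173 + (-1.362584)) = -1.585825
y(2.35) ≈ -1.5858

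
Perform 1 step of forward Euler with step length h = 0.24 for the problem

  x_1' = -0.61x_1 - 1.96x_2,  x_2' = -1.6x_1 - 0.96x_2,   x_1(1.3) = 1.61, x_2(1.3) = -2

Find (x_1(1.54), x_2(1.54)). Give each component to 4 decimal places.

Euler on (x_1,x_2): x_1_{n+1} = x_1_n + h·x_1', x_2_{n+1} = x_2_n + h·x_2'.
1.300000: (1.610000, -2.000000); f=(2.937900, -0.656000) → (2.315096, -2.157440)
(x_1(1.54), x_2(1.54)) ≈ (2.3151, -2.1574)

2.3151, -2.1574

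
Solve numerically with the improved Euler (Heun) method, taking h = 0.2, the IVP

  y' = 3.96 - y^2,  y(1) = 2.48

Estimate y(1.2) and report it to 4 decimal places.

Heun: k1 = f(s_n, y_n); k2 = f(s_n + h, y_n + h·k1); y_{n+1} = y_n + (h/2)·(k1 + k2).
s=1.000000, y=2.480000:
  k1 = f(1.000000, 2.480000) = -2.190400
  k2 = f(1.200000, 2.041920) = -0.209437
  y ← 2.480000 + (0.2/2)·(-2.190400 + (-0.209437)) = 2.240016
y(1.2) ≈ 2.2400

2.2400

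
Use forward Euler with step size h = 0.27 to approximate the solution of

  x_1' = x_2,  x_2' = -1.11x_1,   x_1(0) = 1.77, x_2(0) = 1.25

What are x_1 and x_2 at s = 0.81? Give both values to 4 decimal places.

Euler on (x_1,x_2): x_1_{n+1} = x_1_n + h·x_1', x_2_{n+1} = x_2_n + h·x_2'.
0.000000: (1.770000, 1.250000); f=(1.250000, -1.964700) → (2.107500, 0.719531)
0.270000: (2.107500, 0.719531); f=(0.719531, -2.339325) → (2.301773, 0.087913)
0.540000: (2.301773, 0.087913); f=(0.087913, -2.554968) → (2.325510, -0.601928)
(x_1(0.81), x_2(0.81)) ≈ (2.3255, -0.6019)

2.3255, -0.6019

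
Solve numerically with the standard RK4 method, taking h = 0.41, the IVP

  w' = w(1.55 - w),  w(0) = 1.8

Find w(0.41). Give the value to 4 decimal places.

RK4: k1 = f(s_n, w_n); k2 = f(s_n + h/2, w_n + (h/2)·k1); k3 = f(s_n + h/2, w_n + (h/2)·k2); k4 = f(s_n + h, w_n + h·k3); w_{n+1} = w_n + (h/6)·(k1 + 2k2 + 2k3 + k4).
s=0.000000, w=1.800000:
  k1 = f(0.000000, 1.800000) = -0.450000
  k2 = f(0.205000, 1.707750) = -0.269398
  k3 = f(0.205000, 1.744773) = -0.339836
  k4 = f(0.410000, 1.660667) = -0.183782
  w ← 1.800000 + (0.41/6)·(k1 + 2k2 + 2k3 + k4) = 1.673430
w(0.41) ≈ 1.6734

1.6734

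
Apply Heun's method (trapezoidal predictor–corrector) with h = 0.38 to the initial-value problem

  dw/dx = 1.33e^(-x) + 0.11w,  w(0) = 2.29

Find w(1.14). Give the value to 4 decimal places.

3.5848

Heun: k1 = f(x_n, w_n); k2 = f(x_n + h, w_n + h·k1); w_{n+1} = w_n + (h/2)·(k1 + k2).
x=0.000000, w=2.290000:
  k1 = f(0.000000, 2.290000) = 1.581900
  k2 = f(0.380000, 2.891122) = 1.227559
  w ← 2.290000 + (0.38/2)·(1.581900 + 1.227559) = 2.823797
x=0.380000, w=2.823797:
  k1 = f(0.380000, 2.823797) = 1.220153
  k2 = f(0.760000, 3.287456) = 0.983616
  w ← 2.823797 + (0.38/2)·(1.220153 + 0.983616) = 3.242513
x=0.760000, w=3.242513:
  k1 = f(0.760000, 3.242513) = 0.978673
  k2 = f(1.140000, 3.614409) = 0.822944
  w ← 3.242513 + (0.38/2)·(0.978673 + 0.822944) = 3.584821
w(1.14) ≈ 3.5848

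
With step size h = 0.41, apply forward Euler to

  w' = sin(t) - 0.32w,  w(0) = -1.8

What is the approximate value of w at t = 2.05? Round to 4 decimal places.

0.1872

Euler: w_{n+1} = w_n + h·f(t_n, w_n).
t=0.000000, w=-1.800000: f=0.576000 → w ← -1.800000 + 0.41·0.576000 = -1.563840
t=0.410000, w=-1.563840: f=0.899038 → w ← -1.563840 + 0.41·0.899038 = -1.195234
t=0.820000, w=-1.195234: f=1.113621 → w ← -1.195234 + 0.41·1.113621 = -0.738650
t=1.230000, w=-0.738650: f=1.178857 → w ← -0.738650 + 0.41·1.178857 = -0.255319
t=1.640000, w=-0.255319: f=1.079308 → w ← -0.255319 + 0.41·1.079308 = 0.187198
w(2.05) ≈ 0.1872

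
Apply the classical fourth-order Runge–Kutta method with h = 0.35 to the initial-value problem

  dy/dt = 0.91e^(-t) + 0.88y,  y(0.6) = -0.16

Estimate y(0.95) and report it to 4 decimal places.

-0.0434

RK4: k1 = f(t_n, y_n); k2 = f(t_n + h/2, y_n + (h/2)·k1); k3 = f(t_n + h/2, y_n + (h/2)·k2); k4 = f(t_n + h, y_n + h·k3); y_{n+1} = y_n + (h/6)·(k1 + 2k2 + 2k3 + k4).
t=0.600000, y=-0.160000:
  k1 = f(0.600000, -0.160000) = 0.358619
  k2 = f(0.775000, -0.097242) = 0.333668
  k3 = f(0.775000, -0.101608) = 0.329825
  k4 = f(0.950000, -0.044561) = 0.312721
  y ← -0.160000 + (0.35/6)·(k1 + 2k2 + 2k3 + k4) = -0.043431
y(0.95) ≈ -0.0434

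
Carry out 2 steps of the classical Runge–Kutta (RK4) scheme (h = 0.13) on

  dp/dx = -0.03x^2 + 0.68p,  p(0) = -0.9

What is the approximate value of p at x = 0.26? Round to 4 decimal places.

-1.0742

RK4: k1 = f(x_n, p_n); k2 = f(x_n + h/2, p_n + (h/2)·k1); k3 = f(x_n + h/2, p_n + (h/2)·k2); k4 = f(x_n + h, p_n + h·k3); p_{n+1} = p_n + (h/6)·(k1 + 2k2 + 2k3 + k4).
x=0.000000, p=-0.900000:
  k1 = f(0.000000, -0.900000) = -0.612000
  k2 = f(0.065000, -0.939780) = -0.639177
  k3 = f(0.065000, -0.941547) = -0.640378
  k4 = f(0.130000, -0.983249) = -0.669116
  p ← -0.900000 + (0.13/6)·(k1 + 2k2 + 2k3 + k4) = -0.983205
x=0.130000, p=-0.983205:
  k1 = f(0.130000, -0.983205) = -0.669086
  k2 = f(0.195000, -1.026696) = -0.699294
  k3 = f(0.195000, -1.028659) = -0.700629
  k4 = f(0.260000, -1.074287) = -0.732543
  p ← -0.983205 + (0.13/6)·(k1 + 2k2 + 2k3 + k4) = -1.074237
p(0.26) ≈ -1.0742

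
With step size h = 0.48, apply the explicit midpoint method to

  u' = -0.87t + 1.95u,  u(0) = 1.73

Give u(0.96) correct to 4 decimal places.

9.1180

Midpoint: k1 = f(t_n, u_n); k2 = f(t_n + h/2, u_n + (h/2)·k1); u_{n+1} = u_n + h·k2.
t=0.000000, u=1.730000:
  k1 = f(0.000000, 1.730000) = 3.373500
  k2 = f(0.240000, 2.539640) = 4.743498
  u ← 1.730000 + 0.48·4.743498 = 4.006879
t=0.480000, u=4.006879:
  k1 = f(0.480000, 4.006879) = 7.395814
  k2 = f(0.720000, 5.781874) = 10.648255
  u ← 4.006879 + 0.48·10.648255 = 9.118042
u(0.96) ≈ 9.1180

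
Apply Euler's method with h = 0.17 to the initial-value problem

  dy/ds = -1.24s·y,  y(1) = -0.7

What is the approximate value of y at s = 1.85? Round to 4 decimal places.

-0.1315

Euler: y_{n+1} = y_n + h·f(s_n, y_n).
s=1.000000, y=-0.700000: f=0.868000 → y ← -0.700000 + 0.17·0.868000 = -0.552440
s=1.170000, y=-0.552440: f=0.801480 → y ← -0.552440 + 0.17·0.801480 = -0.416188
s=1.340000, y=-0.416188: f=0.691539 → y ← -0.416188 + 0.17·0.691539 = -0.298627
s=1.510000, y=-0.298627: f=0.559149 → y ← -0.298627 + 0.17·0.559149 = -0.203572
s=1.680000, y=-0.203572: f=0.424080 → y ← -0.203572 + 0.17·0.424080 = -0.131478
y(1.85) ≈ -0.1315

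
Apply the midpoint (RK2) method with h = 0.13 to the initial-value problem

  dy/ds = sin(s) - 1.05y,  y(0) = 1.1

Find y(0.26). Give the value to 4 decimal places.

Midpoint: k1 = f(s_n, y_n); k2 = f(s_n + h/2, y_n + (h/2)·k1); y_{n+1} = y_n + h·k2.
s=0.000000, y=1.100000:
  k1 = f(0.000000, 1.100000) = -1.155000
  k2 = f(0.065000, 1.024925) = -1.011217
  y ← 1.100000 + 0.13·(-1.011217) = 0.968542
s=0.130000, y=0.968542:
  k1 = f(0.130000, 0.968542) = -0.887335
  k2 = f(0.195000, 0.910865) = -0.762642
  y ← 0.968542 + 0.13·(-0.762642) = 0.869398
y(0.26) ≈ 0.8694

0.8694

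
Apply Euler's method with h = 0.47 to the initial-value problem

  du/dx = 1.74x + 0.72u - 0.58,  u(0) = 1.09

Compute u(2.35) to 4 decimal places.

7.4065

Euler: u_{n+1} = u_n + h·f(x_n, u_n).
x=0.000000, u=1.090000: f=0.204800 → u ← 1.090000 + 0.47·0.204800 = 1.186256
x=0.470000, u=1.186256: f=1.091904 → u ← 1.186256 + 0.47·1.091904 = 1.699451
x=0.940000, u=1.699451: f=2.279205 → u ← 1.699451 + 0.47·2.279205 = 2.770677
x=1.410000, u=2.770677: f=3.868288 → u ← 2.770677 + 0.47·3.868288 = 4.588772
x=1.880000, u=4.588772: f=5.995116 → u ← 4.588772 + 0.47·5.995116 = 7.406477
u(2.35) ≈ 7.4065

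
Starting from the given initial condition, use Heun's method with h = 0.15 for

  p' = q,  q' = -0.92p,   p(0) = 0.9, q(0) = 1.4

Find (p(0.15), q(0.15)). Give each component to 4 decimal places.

1.1007, 1.2613

Heun on (p,q): k1 = f(x_n, state_n); k2 = f(x_n + h, state_n + h·k1); state_{n+1} = state_n + (h/2)·(k1 + k2).
0.000000: (0.900000, 1.400000)
  k1 = (1.400000, -0.828000)
  predictor → (1.110000, 1.275800)
  k2 = (1.275800, -1.021200)
  → (1.100685, 1.261310)
(p(0.15), q(0.15)) ≈ (1.1007, 1.2613)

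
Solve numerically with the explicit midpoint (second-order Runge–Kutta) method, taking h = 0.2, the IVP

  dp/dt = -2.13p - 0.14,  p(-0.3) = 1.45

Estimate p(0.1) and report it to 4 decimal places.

0.6040

Midpoint: k1 = f(t_n, p_n); k2 = f(t_n + h/2, p_n + (h/2)·k1); p_{n+1} = p_n + h·k2.
t=-0.300000, p=1.450000:
  k1 = f(-0.300000, 1.450000) = -3.228500
  k2 = f(-0.200000, 1.127150) = -2.540829
  p ← 1.450000 + 0.2·(-2.540829) = 0.941834
t=-0.100000, p=0.941834:
  k1 = f(-0.100000, 0.941834) = -2.146107
  k2 = f(0.000000, 0.727223) = -1.688986
  p ← 0.941834 + 0.2·(-1.688986) = 0.604037
p(0.1) ≈ 0.6040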